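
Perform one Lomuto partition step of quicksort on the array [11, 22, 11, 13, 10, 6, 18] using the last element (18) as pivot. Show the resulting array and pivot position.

Lomuto partition with pivot = 18:

Initial array: [11, 22, 11, 13, 10, 6, 18]

arr[0]=11 <= 18: swap with position 0, array becomes [11, 22, 11, 13, 10, 6, 18]
arr[1]=22 > 18: no swap
arr[2]=11 <= 18: swap with position 1, array becomes [11, 11, 22, 13, 10, 6, 18]
arr[3]=13 <= 18: swap with position 2, array becomes [11, 11, 13, 22, 10, 6, 18]
arr[4]=10 <= 18: swap with position 3, array becomes [11, 11, 13, 10, 22, 6, 18]
arr[5]=6 <= 18: swap with position 4, array becomes [11, 11, 13, 10, 6, 22, 18]

Place pivot at position 5: [11, 11, 13, 10, 6, 18, 22]
Pivot position: 5

After partitioning with pivot 18, the array becomes [11, 11, 13, 10, 6, 18, 22]. The pivot is placed at index 5. All elements to the left of the pivot are <= 18, and all elements to the right are > 18.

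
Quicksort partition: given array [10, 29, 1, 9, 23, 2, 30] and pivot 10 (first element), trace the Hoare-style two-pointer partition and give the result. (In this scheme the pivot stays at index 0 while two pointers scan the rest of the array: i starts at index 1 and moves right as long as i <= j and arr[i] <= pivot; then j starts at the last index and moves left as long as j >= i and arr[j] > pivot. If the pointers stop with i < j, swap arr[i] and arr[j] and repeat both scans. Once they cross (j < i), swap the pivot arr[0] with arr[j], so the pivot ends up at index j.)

Hoare-style two-pointer partition with pivot = 10:

Initial array: [10, 29, 1, 9, 23, 2, 30]

Pointers start at i = 1, j = 6.
i stops at index 1 (arr[1]=29 > 10), j stops at index 5 (arr[5]=2 <= 10): swap arr[1] and arr[5], array becomes [10, 2, 1, 9, 23, 29, 30]
i ends at 4, j ends at 3: the pointers have crossed (j < i), so scanning stops.

Swap pivot arr[0] with arr[3] to place pivot at position 3: [9, 2, 1, 10, 23, 29, 30]
Pivot position: 3

After partitioning with pivot 10, the array becomes [9, 2, 1, 10, 23, 29, 30]. The pivot is placed at index 3. All elements to the left of the pivot are <= 10, and all elements to the right are > 10.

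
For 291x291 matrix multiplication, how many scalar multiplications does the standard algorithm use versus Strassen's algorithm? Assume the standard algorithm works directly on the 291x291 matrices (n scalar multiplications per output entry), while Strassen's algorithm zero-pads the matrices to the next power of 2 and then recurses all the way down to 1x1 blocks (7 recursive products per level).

Matrix multiplication for 291x291 matrices:

Strassen's algorithm requires power-of-2 dimensions. Pad 291x291 to 512x512 (next power of 2).

Standard algorithm: 291^3 = 24642171 multiplications
Strassen's algorithm: 7^(log2(512)) = 7^9 = 40353607 multiplications
Difference: 24642171 - 40353607 = -15711436 (Strassen uses MORE here due to padding overhead — for small or just-over-power-of-2 n, padding can outweigh the per-level savings)

Standard: 24642171 multiplications (291^3). Strassen: 40353607 multiplications (7^9, after padding to 512x512). Strassen reduces 8 recursive multiplications to 7 at each level.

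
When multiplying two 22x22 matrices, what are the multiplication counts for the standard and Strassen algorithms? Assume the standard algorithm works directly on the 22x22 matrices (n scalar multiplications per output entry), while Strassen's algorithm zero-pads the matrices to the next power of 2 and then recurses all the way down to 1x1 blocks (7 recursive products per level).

Matrix multiplication for 22x22 matrices:

Strassen's algorithm requires power-of-2 dimensions. Pad 22x22 to 32x32 (next power of 2).

Standard algorithm: 22^3 = 10648 multiplications
Strassen's algorithm: 7^(log2(32)) = 7^5 = 16807 multiplications
Difference: 10648 - 16807 = -6159 (Strassen uses MORE here due to padding overhead — for small or just-over-power-of-2 n, padding can outweigh the per-level savings)

Standard: 10648 multiplications (22^3). Strassen: 16807 multiplications (7^5, after padding to 32x32). Strassen reduces 8 recursive multiplications to 7 at each level.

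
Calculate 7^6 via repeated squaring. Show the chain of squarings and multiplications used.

Computing 7^6 by squaring (build up from 7^1; each line after the first costs one multiplication):

7^1 = 7
7^2 = (7^1)^2 = 7^2 = 49
7^3 = 7 * 7^2 = 7 * 49 = 343
7^6 = (7^3)^2 = 343^2 = 117649

Result: 117649
Multiplications needed: 3 (3 lines after 7^1)

7^6 = 117649. Using exponentiation by squaring, this requires 3 multiplications. The key idea: if the exponent is even, square the half-power; if odd, multiply by the base once.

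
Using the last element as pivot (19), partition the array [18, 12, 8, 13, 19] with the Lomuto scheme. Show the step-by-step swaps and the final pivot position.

Lomuto partition with pivot = 19:

Initial array: [18, 12, 8, 13, 19]

arr[0]=18 <= 19: swap with position 0, array becomes [18, 12, 8, 13, 19]
arr[1]=12 <= 19: swap with position 1, array becomes [18, 12, 8, 13, 19]
arr[2]=8 <= 19: swap with position 2, array becomes [18, 12, 8, 13, 19]
arr[3]=13 <= 19: swap with position 3, array becomes [18, 12, 8, 13, 19]

Place pivot at position 4: [18, 12, 8, 13, 19]
Pivot position: 4

After partitioning with pivot 19, the array becomes [18, 12, 8, 13, 19]. The pivot is placed at index 4. All elements to the left of the pivot are <= 19, and all elements to the right are > 19.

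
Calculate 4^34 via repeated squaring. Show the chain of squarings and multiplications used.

Computing 4^34 by squaring (build up from 4^1; each line after the first costs one multiplication):

4^1 = 4
4^2 = (4^1)^2 = 4^2 = 16
4^4 = (4^2)^2 = 16^2 = 256
4^8 = (4^4)^2 = 256^2 = 65536
4^16 = (4^8)^2 = 65536^2 = 4294967296
4^17 = 4 * 4^16 = 4 * 4294967296 = 17179869184
4^34 = (4^17)^2 = 17179869184^2 = 295147905179352825856

Result: 295147905179352825856
Multiplications needed: 6 (6 lines after 4^1)

4^34 = 295147905179352825856. Using exponentiation by squaring, this requires 6 multiplications. The key idea: if the exponent is even, square the half-power; if odd, multiply by the base once.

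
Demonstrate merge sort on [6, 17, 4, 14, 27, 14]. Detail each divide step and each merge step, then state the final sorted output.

Merge sort trace:

Split: [6, 17, 4, 14, 27, 14] -> [6, 17, 4] and [14, 27, 14]
  Split: [6, 17, 4] -> [6] and [17, 4]
    Split: [17, 4] -> [17] and [4]
    Merge: [17] + [4] -> [4, 17]
  Merge: [6] + [4, 17] -> [4, 6, 17]
  Split: [14, 27, 14] -> [14] and [27, 14]
    Split: [27, 14] -> [27] and [14]
    Merge: [27] + [14] -> [14, 27]
  Merge: [14] + [14, 27] -> [14, 14, 27]
Merge: [4, 6, 17] + [14, 14, 27] -> [4, 6, 14, 14, 17, 27]

Final sorted array: [4, 6, 14, 14, 17, 27]

The merge sort proceeds by recursively splitting the array and merging sorted halves.
After all merges, the sorted array is [4, 6, 14, 14, 17, 27].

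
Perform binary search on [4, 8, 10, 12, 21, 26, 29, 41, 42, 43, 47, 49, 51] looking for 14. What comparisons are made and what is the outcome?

Binary search for 14 in [4, 8, 10, 12, 21, 26, 29, 41, 42, 43, 47, 49, 51]:

lo=0, hi=12, mid=6, arr[mid]=29 -> 29 > 14, search left half
lo=0, hi=5, mid=2, arr[mid]=10 -> 10 < 14, search right half
lo=3, hi=5, mid=4, arr[mid]=21 -> 21 > 14, search left half
lo=3, hi=3, mid=3, arr[mid]=12 -> 12 < 14, search right half
lo=4 > hi=3, target 14 not found

Binary search determines that 14 is not in the array after 4 comparisons. The search space was exhausted without finding the target.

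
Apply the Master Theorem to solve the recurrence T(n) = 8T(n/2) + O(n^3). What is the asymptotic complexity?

Master Theorem for T(n) = 8T(n/2) + O(n^3):

a = 8, b = 2, c = 3
log_b(a) = log_2(8) = 3.0000

Case 2: c = 3 = log_2(8) = 3.0000
T(n) = O(n^3 log n) = O(n^3 log n)

For T(n) = 8T(n/2) + O(n^3): log_2(8) = 3.0000. This is Case 2 of the Master Theorem (c = log_b(a), equal work at all levels), giving O(n^3 log n).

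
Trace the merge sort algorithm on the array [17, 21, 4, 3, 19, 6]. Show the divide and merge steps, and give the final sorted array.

Merge sort trace:

Split: [17, 21, 4, 3, 19, 6] -> [17, 21, 4] and [3, 19, 6]
  Split: [17, 21, 4] -> [17] and [21, 4]
    Split: [21, 4] -> [21] and [4]
    Merge: [21] + [4] -> [4, 21]
  Merge: [17] + [4, 21] -> [4, 17, 21]
  Split: [3, 19, 6] -> [3] and [19, 6]
    Split: [19, 6] -> [19] and [6]
    Merge: [19] + [6] -> [6, 19]
  Merge: [3] + [6, 19] -> [3, 6, 19]
Merge: [4, 17, 21] + [3, 6, 19] -> [3, 4, 6, 17, 19, 21]

Final sorted array: [3, 4, 6, 17, 19, 21]

The merge sort proceeds by recursively splitting the array and merging sorted halves.
After all merges, the sorted array is [3, 4, 6, 17, 19, 21].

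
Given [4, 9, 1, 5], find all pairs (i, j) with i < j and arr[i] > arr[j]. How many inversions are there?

Finding inversions in [4, 9, 1, 5]:

(0, 2): arr[0]=4 > arr[2]=1
(1, 2): arr[1]=9 > arr[2]=1
(1, 3): arr[1]=9 > arr[3]=5

Total inversions: 3

The array has 3 inversion(s): (0,2), (1,2), (1,3). Each pair (i,j) satisfies i < j and arr[i] > arr[j].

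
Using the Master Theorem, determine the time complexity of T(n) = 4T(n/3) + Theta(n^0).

Master Theorem for T(n) = 4T(n/3) + O(n^0):

a = 4, b = 3, c = 0
log_b(a) = log_3(4) = 1.2619

Case 1: c = 0 < log_3(4) = 1.2619
T(n) = O(n^(log_3 4))

For T(n) = 4T(n/3) + O(n^0): log_3(4) = 1.2619. This is Case 1 of the Master Theorem (c < log_b(a), work dominated by leaves), giving O(n^(log_3 4)).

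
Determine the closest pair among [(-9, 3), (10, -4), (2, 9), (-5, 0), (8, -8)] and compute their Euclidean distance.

Computing all pairwise distances among 5 points:

d((-9, 3), (10, -4)) = 20.2485
d((-9, 3), (2, 9)) = 12.53
d((-9, 3), (-5, 0)) = 5.0
d((-9, 3), (8, -8)) = 20.2485
d((10, -4), (2, 9)) = 15.2643
d((10, -4), (-5, 0)) = 15.5242
d((10, -4), (8, -8)) = 4.4721 <-- minimum
d((2, 9), (-5, 0)) = 11.4018
d((2, 9), (8, -8)) = 18.0278
d((-5, 0), (8, -8)) = 15.2643

Closest pair: (10, -4) and (8, -8) with distance 4.4721

The closest pair is (10, -4) and (8, -8) with Euclidean distance 4.4721. For 5 points, brute-force pairwise comparison is shown above. For large n, the divide-and-conquer algorithm (sort by x, recurse on halves, check the dividing strip) achieves O(n log n).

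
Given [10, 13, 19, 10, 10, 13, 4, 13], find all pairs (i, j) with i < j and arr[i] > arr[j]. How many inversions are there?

Finding inversions in [10, 13, 19, 10, 10, 13, 4, 13]:

(0, 6): arr[0]=10 > arr[6]=4
(1, 3): arr[1]=13 > arr[3]=10
(1, 4): arr[1]=13 > arr[4]=10
(1, 6): arr[1]=13 > arr[6]=4
(2, 3): arr[2]=19 > arr[3]=10
(2, 4): arr[2]=19 > arr[4]=10
(2, 5): arr[2]=19 > arr[5]=13
(2, 6): arr[2]=19 > arr[6]=4
(2, 7): arr[2]=19 > arr[7]=13
(3, 6): arr[3]=10 > arr[6]=4
(4, 6): arr[4]=10 > arr[6]=4
(5, 6): arr[5]=13 > arr[6]=4

Total inversions: 12

The array has 12 inversion(s): (0,6), (1,3), (1,4), (1,6), (2,3), (2,4), (2,5), (2,6), (2,7), (3,6), (4,6), (5,6). Each pair (i,j) satisfies i < j and arr[i] > arr[j].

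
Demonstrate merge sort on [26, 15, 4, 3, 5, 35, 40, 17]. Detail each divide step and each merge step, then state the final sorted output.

Merge sort trace:

Split: [26, 15, 4, 3, 5, 35, 40, 17] -> [26, 15, 4, 3] and [5, 35, 40, 17]
  Split: [26, 15, 4, 3] -> [26, 15] and [4, 3]
    Split: [26, 15] -> [26] and [15]
    Merge: [26] + [15] -> [15, 26]
    Split: [4, 3] -> [4] and [3]
    Merge: [4] + [3] -> [3, 4]
  Merge: [15, 26] + [3, 4] -> [3, 4, 15, 26]
  Split: [5, 35, 40, 17] -> [5, 35] and [40, 17]
    Split: [5, 35] -> [5] and [35]
    Merge: [5] + [35] -> [5, 35]
    Split: [40, 17] -> [40] and [17]
    Merge: [40] + [17] -> [17, 40]
  Merge: [5, 35] + [17, 40] -> [5, 17, 35, 40]
Merge: [3, 4, 15, 26] + [5, 17, 35, 40] -> [3, 4, 5, 15, 17, 26, 35, 40]

Final sorted array: [3, 4, 5, 15, 17, 26, 35, 40]

The merge sort proceeds by recursively splitting the array and merging sorted halves.
After all merges, the sorted array is [3, 4, 5, 15, 17, 26, 35, 40].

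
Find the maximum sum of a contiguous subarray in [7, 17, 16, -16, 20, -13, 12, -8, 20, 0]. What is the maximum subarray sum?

Using Kadane's algorithm on [7, 17, 16, -16, 20, -13, 12, -8, 20, 0]:

Scanning through the array:
Position 1 (value 17): max_ending_here = 24, max_so_far = 24
Position 2 (value 16): max_ending_here = 40, max_so_far = 40
Position 3 (value -16): max_ending_here = 24, max_so_far = 40
Position 4 (value 20): max_ending_here = 44, max_so_far = 44
Position 5 (value -13): max_ending_here = 31, max_so_far = 44
Position 6 (value 12): max_ending_here = 43, max_so_far = 44
Position 7 (value -8): max_ending_here = 35, max_so_far = 44
Position 8 (value 20): max_ending_here = 55, max_so_far = 55
Position 9 (value 0): max_ending_here = 55, max_so_far = 55

Maximum subarray: [7, 17, 16, -16, 20, -13, 12, -8, 20]
Maximum sum: 55

The maximum subarray is [7, 17, 16, -16, 20, -13, 12, -8, 20] with sum 55. This subarray runs from index 0 to index 8.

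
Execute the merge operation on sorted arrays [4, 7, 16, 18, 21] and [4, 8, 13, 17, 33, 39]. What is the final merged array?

Merging process:

Compare 4 vs 4: take 4 from left. Merged: [4]
Compare 7 vs 4: take 4 from right. Merged: [4, 4]
Compare 7 vs 8: take 7 from left. Merged: [4, 4, 7]
Compare 16 vs 8: take 8 from right. Merged: [4, 4, 7, 8]
Compare 16 vs 13: take 13 from right. Merged: [4, 4, 7, 8, 13]
Compare 16 vs 17: take 16 from left. Merged: [4, 4, 7, 8, 13, 16]
Compare 18 vs 17: take 17 from right. Merged: [4, 4, 7, 8, 13, 16, 17]
Compare 18 vs 33: take 18 from left. Merged: [4, 4, 7, 8, 13, 16, 17, 18]
Compare 21 vs 33: take 21 from left. Merged: [4, 4, 7, 8, 13, 16, 17, 18, 21]
Append remaining from right: [33, 39]. Merged: [4, 4, 7, 8, 13, 16, 17, 18, 21, 33, 39]

Final merged array: [4, 4, 7, 8, 13, 16, 17, 18, 21, 33, 39]
Total comparisons: 9

The merged array is [4, 4, 7, 8, 13, 16, 17, 18, 21, 33, 39], requiring 9 comparisons. The merge step runs in O(n) time where n is the total number of elements.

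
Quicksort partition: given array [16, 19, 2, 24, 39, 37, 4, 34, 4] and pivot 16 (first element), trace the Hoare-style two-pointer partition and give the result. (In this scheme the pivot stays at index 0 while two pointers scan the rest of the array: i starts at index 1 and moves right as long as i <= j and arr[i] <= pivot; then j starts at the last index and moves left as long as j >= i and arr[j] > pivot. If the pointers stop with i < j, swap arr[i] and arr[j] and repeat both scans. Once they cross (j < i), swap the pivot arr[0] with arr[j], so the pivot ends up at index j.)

Hoare-style two-pointer partition with pivot = 16:

Initial array: [16, 19, 2, 24, 39, 37, 4, 34, 4]

Pointers start at i = 1, j = 8.
i stops at index 1 (arr[1]=19 > 16), j stops at index 8 (arr[8]=4 <= 16): swap arr[1] and arr[8], array becomes [16, 4, 2, 24, 39, 37, 4, 34, 19]
i stops at index 3 (arr[3]=24 > 16), j stops at index 6 (arr[6]=4 <= 16): swap arr[3] and arr[6], array becomes [16, 4, 2, 4, 39, 37, 24, 34, 19]
i ends at 4, j ends at 3: the pointers have crossed (j < i), so scanning stops.

Swap pivot arr[0] with arr[3] to place pivot at position 3: [4, 4, 2, 16, 39, 37, 24, 34, 19]
Pivot position: 3

After partitioning with pivot 16, the array becomes [4, 4, 2, 16, 39, 37, 24, 34, 19]. The pivot is placed at index 3. All elements to the left of the pivot are <= 16, and all elements to the right are > 16.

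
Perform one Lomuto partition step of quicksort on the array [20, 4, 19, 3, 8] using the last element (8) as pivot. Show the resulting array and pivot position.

Lomuto partition with pivot = 8:

Initial array: [20, 4, 19, 3, 8]

arr[0]=20 > 8: no swap
arr[1]=4 <= 8: swap with position 0, array becomes [4, 20, 19, 3, 8]
arr[2]=19 > 8: no swap
arr[3]=3 <= 8: swap with position 1, array becomes [4, 3, 19, 20, 8]

Place pivot at position 2: [4, 3, 8, 20, 19]
Pivot position: 2

After partitioning with pivot 8, the array becomes [4, 3, 8, 20, 19]. The pivot is placed at index 2. All elements to the left of the pivot are <= 8, and all elements to the right are > 8.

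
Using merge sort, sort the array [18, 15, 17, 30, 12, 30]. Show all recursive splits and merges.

Merge sort trace:

Split: [18, 15, 17, 30, 12, 30] -> [18, 15, 17] and [30, 12, 30]
  Split: [18, 15, 17] -> [18] and [15, 17]
    Split: [15, 17] -> [15] and [17]
    Merge: [15] + [17] -> [15, 17]
  Merge: [18] + [15, 17] -> [15, 17, 18]
  Split: [30, 12, 30] -> [30] and [12, 30]
    Split: [12, 30] -> [12] and [30]
    Merge: [12] + [30] -> [12, 30]
  Merge: [30] + [12, 30] -> [12, 30, 30]
Merge: [15, 17, 18] + [12, 30, 30] -> [12, 15, 17, 18, 30, 30]

Final sorted array: [12, 15, 17, 18, 30, 30]

The merge sort proceeds by recursively splitting the array and merging sorted halves.
After all merges, the sorted array is [12, 15, 17, 18, 30, 30].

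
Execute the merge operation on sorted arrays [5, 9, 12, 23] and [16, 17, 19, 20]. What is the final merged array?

Merging process:

Compare 5 vs 16: take 5 from left. Merged: [5]
Compare 9 vs 16: take 9 from left. Merged: [5, 9]
Compare 12 vs 16: take 12 from left. Merged: [5, 9, 12]
Compare 23 vs 16: take 16 from right. Merged: [5, 9, 12, 16]
Compare 23 vs 17: take 17 from right. Merged: [5, 9, 12, 16, 17]
Compare 23 vs 19: take 19 from right. Merged: [5, 9, 12, 16, 17, 19]
Compare 23 vs 20: take 20 from right. Merged: [5, 9, 12, 16, 17, 19, 20]
Append remaining from left: [23]. Merged: [5, 9, 12, 16, 17, 19, 20, 23]

Final merged array: [5, 9, 12, 16, 17, 19, 20, 23]
Total comparisons: 7

The merged array is [5, 9, 12, 16, 17, 19, 20, 23], requiring 7 comparisons. The merge step runs in O(n) time where n is the total number of elements.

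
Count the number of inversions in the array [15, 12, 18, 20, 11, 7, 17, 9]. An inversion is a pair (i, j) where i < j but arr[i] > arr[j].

Finding inversions in [15, 12, 18, 20, 11, 7, 17, 9]:

(0, 1): arr[0]=15 > arr[1]=12
(0, 4): arr[0]=15 > arr[4]=11
(0, 5): arr[0]=15 > arr[5]=7
(0, 7): arr[0]=15 > arr[7]=9
(1, 4): arr[1]=12 > arr[4]=11
(1, 5): arr[1]=12 > arr[5]=7
(1, 7): arr[1]=12 > arr[7]=9
(2, 4): arr[2]=18 > arr[4]=11
(2, 5): arr[2]=18 > arr[5]=7
(2, 6): arr[2]=18 > arr[6]=17
(2, 7): arr[2]=18 > arr[7]=9
(3, 4): arr[3]=20 > arr[4]=11
(3, 5): arr[3]=20 > arr[5]=7
(3, 6): arr[3]=20 > arr[6]=17
(3, 7): arr[3]=20 > arr[7]=9
(4, 5): arr[4]=11 > arr[5]=7
(4, 7): arr[4]=11 > arr[7]=9
(6, 7): arr[6]=17 > arr[7]=9

Total inversions: 18

The array has 18 inversion(s): (0,1), (0,4), (0,5), (0,7), (1,4), (1,5), (1,7), (2,4), (2,5), (2,6), (2,7), (3,4), (3,5), (3,6), (3,7), (4,5), (4,7), (6,7). Each pair (i,j) satisfies i < j and arr[i] > arr[j].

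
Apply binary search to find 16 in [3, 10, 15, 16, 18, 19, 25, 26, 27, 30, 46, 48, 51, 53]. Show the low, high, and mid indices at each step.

Binary search for 16 in [3, 10, 15, 16, 18, 19, 25, 26, 27, 30, 46, 48, 51, 53]:

lo=0, hi=13, mid=6, arr[mid]=25 -> 25 > 16, search left half
lo=0, hi=5, mid=2, arr[mid]=15 -> 15 < 16, search right half
lo=3, hi=5, mid=4, arr[mid]=18 -> 18 > 16, search left half
lo=3, hi=3, mid=3, arr[mid]=16 -> Found target at index 3!

Binary search finds 16 at index 3 after 4 comparisons. The search repeatedly halves the search space by comparing with the middle element.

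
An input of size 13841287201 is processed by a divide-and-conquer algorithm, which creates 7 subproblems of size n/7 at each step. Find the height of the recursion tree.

For divide and conquer with division factor 7:

Problem sizes at each level:
Level 0: 13841287201
Level 1: 1977326743
Level 2: 282475249
Level 3: 40353607
Level 4: 5764801
Level 5: 823543
Level 6: 117649
Level 7: 16807
Level 8: 2401
Level 9: 343
Level 10: 49
Level 11: 7
Level 12: 1

The root is level 0 and the size-1 base case is level 12 (the tree spans levels 0 through 12, i.e. 13 levels counting the root), so the depth is the number of divisions: log_7(13841287201) = 12

The recursion tree depth is log_7(13841287201) = 12. At each level, the problem size is divided by 7, so it takes 12 divisions to reduce to a base case of size 1. The algorithm makes 7 recursive calls at each level.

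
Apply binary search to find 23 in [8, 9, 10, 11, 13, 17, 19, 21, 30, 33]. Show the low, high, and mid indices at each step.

Binary search for 23 in [8, 9, 10, 11, 13, 17, 19, 21, 30, 33]:

lo=0, hi=9, mid=4, arr[mid]=13 -> 13 < 23, search right half
lo=5, hi=9, mid=7, arr[mid]=21 -> 21 < 23, search right half
lo=8, hi=9, mid=8, arr[mid]=30 -> 30 > 23, search left half
lo=8 > hi=7, target 23 not found

Binary search determines that 23 is not in the array after 3 comparisons. The search space was exhausted without finding the target.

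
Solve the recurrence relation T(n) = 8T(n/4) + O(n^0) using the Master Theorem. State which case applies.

Master Theorem for T(n) = 8T(n/4) + O(n^0):

a = 8, b = 4, c = 0
log_b(a) = log_4(8) = 1.5000

Case 1: c = 0 < log_4(8) = 1.5000
T(n) = O(n^(log_4 8))

For T(n) = 8T(n/4) + O(n^0): log_4(8) = 1.5000. This is Case 1 of the Master Theorem (c < log_b(a), work dominated by leaves), giving O(n^(log_4 8)).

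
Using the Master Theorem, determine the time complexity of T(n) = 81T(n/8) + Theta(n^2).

Master Theorem for T(n) = 81T(n/8) + O(n^2):

a = 81, b = 8, c = 2
log_b(a) = log_8(81) = 2.1133

Case 1: c = 2 < log_8(81) = 2.1133
T(n) = O(n^(log_8 81))

For T(n) = 81T(n/8) + O(n^2): log_8(81) = 2.1133. This is Case 1 of the Master Theorem (c < log_b(a), work dominated by leaves), giving O(n^(log_8 81)).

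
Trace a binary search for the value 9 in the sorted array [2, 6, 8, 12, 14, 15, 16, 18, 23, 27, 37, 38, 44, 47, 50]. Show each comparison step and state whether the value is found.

Binary search for 9 in [2, 6, 8, 12, 14, 15, 16, 18, 23, 27, 37, 38, 44, 47, 50]:

lo=0, hi=14, mid=7, arr[mid]=18 -> 18 > 9, search left half
lo=0, hi=6, mid=3, arr[mid]=12 -> 12 > 9, search left half
lo=0, hi=2, mid=1, arr[mid]=6 -> 6 < 9, search right half
lo=2, hi=2, mid=2, arr[mid]=8 -> 8 < 9, search right half
lo=3 > hi=2, target 9 not found

Binary search determines that 9 is not in the array after 4 comparisons. The search space was exhausted without finding the target.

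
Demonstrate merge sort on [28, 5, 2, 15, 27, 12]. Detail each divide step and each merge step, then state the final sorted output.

Merge sort trace:

Split: [28, 5, 2, 15, 27, 12] -> [28, 5, 2] and [15, 27, 12]
  Split: [28, 5, 2] -> [28] and [5, 2]
    Split: [5, 2] -> [5] and [2]
    Merge: [5] + [2] -> [2, 5]
  Merge: [28] + [2, 5] -> [2, 5, 28]
  Split: [15, 27, 12] -> [15] and [27, 12]
    Split: [27, 12] -> [27] and [12]
    Merge: [27] + [12] -> [12, 27]
  Merge: [15] + [12, 27] -> [12, 15, 27]
Merge: [2, 5, 28] + [12, 15, 27] -> [2, 5, 12, 15, 27, 28]

Final sorted array: [2, 5, 12, 15, 27, 28]

The merge sort proceeds by recursively splitting the array and merging sorted halves.
After all merges, the sorted array is [2, 5, 12, 15, 27, 28].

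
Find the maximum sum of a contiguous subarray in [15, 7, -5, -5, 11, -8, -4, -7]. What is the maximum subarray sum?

Using Kadane's algorithm on [15, 7, -5, -5, 11, -8, -4, -7]:

Scanning through the array:
Position 1 (value 7): max_ending_here = 22, max_so_far = 22
Position 2 (value -5): max_ending_here = 17, max_so_far = 22
Position 3 (value -5): max_ending_here = 12, max_so_far = 22
Position 4 (value 11): max_ending_here = 23, max_so_far = 23
Position 5 (value -8): max_ending_here = 15, max_so_far = 23
Position 6 (value -4): max_ending_here = 11, max_so_far = 23
Position 7 (value -7): max_ending_here = 4, max_so_far = 23

Maximum subarray: [15, 7, -5, -5, 11]
Maximum sum: 23

The maximum subarray is [15, 7, -5, -5, 11] with sum 23. This subarray runs from index 0 to index 4.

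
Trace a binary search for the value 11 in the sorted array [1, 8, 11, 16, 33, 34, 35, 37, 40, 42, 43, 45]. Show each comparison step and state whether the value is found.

Binary search for 11 in [1, 8, 11, 16, 33, 34, 35, 37, 40, 42, 43, 45]:

lo=0, hi=11, mid=5, arr[mid]=34 -> 34 > 11, search left half
lo=0, hi=4, mid=2, arr[mid]=11 -> Found target at index 2!

Binary search finds 11 at index 2 after 2 comparisons. The search repeatedly halves the search space by comparing with the middle element.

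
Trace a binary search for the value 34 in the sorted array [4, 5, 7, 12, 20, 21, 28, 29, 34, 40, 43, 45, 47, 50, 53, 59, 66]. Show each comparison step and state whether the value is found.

Binary search for 34 in [4, 5, 7, 12, 20, 21, 28, 29, 34, 40, 43, 45, 47, 50, 53, 59, 66]:

lo=0, hi=16, mid=8, arr[mid]=34 -> Found target at index 8!

Binary search finds 34 at index 8 after 1 comparisons. The search repeatedly halves the search space by comparing with the middle element.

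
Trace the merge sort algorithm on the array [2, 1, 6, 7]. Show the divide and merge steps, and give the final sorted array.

Merge sort trace:

Split: [2, 1, 6, 7] -> [2, 1] and [6, 7]
  Split: [2, 1] -> [2] and [1]
  Merge: [2] + [1] -> [1, 2]
  Split: [6, 7] -> [6] and [7]
  Merge: [6] + [7] -> [6, 7]
Merge: [1, 2] + [6, 7] -> [1, 2, 6, 7]

Final sorted array: [1, 2, 6, 7]

The merge sort proceeds by recursively splitting the array and merging sorted halves.
After all merges, the sorted array is [1, 2, 6, 7].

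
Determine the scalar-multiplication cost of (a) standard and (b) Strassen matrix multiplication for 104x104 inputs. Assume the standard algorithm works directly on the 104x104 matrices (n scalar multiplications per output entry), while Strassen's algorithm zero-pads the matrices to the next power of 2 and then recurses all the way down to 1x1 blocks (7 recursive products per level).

Matrix multiplication for 104x104 matrices:

Strassen's algorithm requires power-of-2 dimensions. Pad 104x104 to 128x128 (next power of 2).

Standard algorithm: 104^3 = 1124864 multiplications
Strassen's algorithm: 7^(log2(128)) = 7^7 = 823543 multiplications
Savings: 1124864 - 823543 = 301321 multiplications

Standard: 1124864 multiplications (104^3). Strassen: 823543 multiplications (7^7, after padding to 128x128). Strassen reduces 8 recursive multiplications to 7 at each level.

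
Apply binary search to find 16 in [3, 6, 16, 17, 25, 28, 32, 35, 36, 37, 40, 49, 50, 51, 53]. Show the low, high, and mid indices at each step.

Binary search for 16 in [3, 6, 16, 17, 25, 28, 32, 35, 36, 37, 40, 49, 50, 51, 53]:

lo=0, hi=14, mid=7, arr[mid]=35 -> 35 > 16, search left half
lo=0, hi=6, mid=3, arr[mid]=17 -> 17 > 16, search left half
lo=0, hi=2, mid=1, arr[mid]=6 -> 6 < 16, search right half
lo=2, hi=2, mid=2, arr[mid]=16 -> Found target at index 2!

Binary search finds 16 at index 2 after 4 comparisons. The search repeatedly halves the search space by comparing with the middle element.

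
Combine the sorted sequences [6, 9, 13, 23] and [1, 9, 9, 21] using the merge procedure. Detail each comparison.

Merging process:

Compare 6 vs 1: take 1 from right. Merged: [1]
Compare 6 vs 9: take 6 from left. Merged: [1, 6]
Compare 9 vs 9: take 9 from left. Merged: [1, 6, 9]
Compare 13 vs 9: take 9 from right. Merged: [1, 6, 9, 9]
Compare 13 vs 9: take 9 from right. Merged: [1, 6, 9, 9, 9]
Compare 13 vs 21: take 13 from left. Merged: [1, 6, 9, 9, 9, 13]
Compare 23 vs 21: take 21 from right. Merged: [1, 6, 9, 9, 9, 13, 21]
Append remaining from left: [23]. Merged: [1, 6, 9, 9, 9, 13, 21, 23]

Final merged array: [1, 6, 9, 9, 9, 13, 21, 23]
Total comparisons: 7

The merged array is [1, 6, 9, 9, 9, 13, 21, 23], requiring 7 comparisons. The merge step runs in O(n) time where n is the total number of elements.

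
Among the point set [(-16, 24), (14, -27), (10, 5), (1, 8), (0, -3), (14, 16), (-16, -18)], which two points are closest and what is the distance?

Computing all pairwise distances among 7 points:

d((-16, 24), (14, -27)) = 59.1692
d((-16, 24), (10, 5)) = 32.2025
d((-16, 24), (1, 8)) = 23.3452
d((-16, 24), (0, -3)) = 31.3847
d((-16, 24), (14, 16)) = 31.0483
d((-16, 24), (-16, -18)) = 42.0
d((14, -27), (10, 5)) = 32.249
d((14, -27), (1, 8)) = 37.3363
d((14, -27), (0, -3)) = 27.7849
d((14, -27), (14, 16)) = 43.0
d((14, -27), (-16, -18)) = 31.3209
d((10, 5), (1, 8)) = 9.4868 <-- minimum
d((10, 5), (0, -3)) = 12.8062
d((10, 5), (14, 16)) = 11.7047
d((10, 5), (-16, -18)) = 34.7131
d((1, 8), (0, -3)) = 11.0454
d((1, 8), (14, 16)) = 15.2643
d((1, 8), (-16, -18)) = 31.0644
d((0, -3), (14, 16)) = 23.6008
d((0, -3), (-16, -18)) = 21.9317
d((14, 16), (-16, -18)) = 45.3431

Closest pair: (10, 5) and (1, 8) with distance 9.4868

The closest pair is (10, 5) and (1, 8) with Euclidean distance 9.4868. For 7 points, brute-force pairwise comparison is shown above. For large n, the divide-and-conquer algorithm (sort by x, recurse on halves, check the dividing strip) achieves O(n log n).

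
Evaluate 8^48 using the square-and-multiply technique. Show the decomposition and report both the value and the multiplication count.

Computing 8^48 by squaring (build up from 8^1; each line after the first costs one multiplication):

8^1 = 8
8^2 = (8^1)^2 = 8^2 = 64
8^3 = 8 * 8^2 = 8 * 64 = 512
8^6 = (8^3)^2 = 512^2 = 262144
8^12 = (8^6)^2 = 262144^2 = 68719476736
8^24 = (8^12)^2 = 68719476736^2 = 4722366482869645213696
8^48 = (8^24)^2 = 4722366482869645213696^2 = 22300745198530623141535718272648361505980416

Result: 22300745198530623141535718272648361505980416
Multiplications needed: 6 (6 lines after 8^1)

8^48 = 22300745198530623141535718272648361505980416. Using exponentiation by squaring, this requires 6 multiplications. The key idea: if the exponent is even, square the half-power; if odd, multiply by the base once.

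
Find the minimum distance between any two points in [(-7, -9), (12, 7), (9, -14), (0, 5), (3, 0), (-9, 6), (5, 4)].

Computing all pairwise distances among 7 points:

d((-7, -9), (12, 7)) = 24.8395
d((-7, -9), (9, -14)) = 16.7631
d((-7, -9), (0, 5)) = 15.6525
d((-7, -9), (3, 0)) = 13.4536
d((-7, -9), (-9, 6)) = 15.1327
d((-7, -9), (5, 4)) = 17.6918
d((12, 7), (9, -14)) = 21.2132
d((12, 7), (0, 5)) = 12.1655
d((12, 7), (3, 0)) = 11.4018
d((12, 7), (-9, 6)) = 21.0238
d((12, 7), (5, 4)) = 7.6158
d((9, -14), (0, 5)) = 21.0238
d((9, -14), (3, 0)) = 15.2315
d((9, -14), (-9, 6)) = 26.9072
d((9, -14), (5, 4)) = 18.4391
d((0, 5), (3, 0)) = 5.831
d((0, 5), (-9, 6)) = 9.0554
d((0, 5), (5, 4)) = 5.099
d((3, 0), (-9, 6)) = 13.4164
d((3, 0), (5, 4)) = 4.4721 <-- minimum
d((-9, 6), (5, 4)) = 14.1421

Closest pair: (3, 0) and (5, 4) with distance 4.4721

The closest pair is (3, 0) and (5, 4) with Euclidean distance 4.4721. For 7 points, brute-force pairwise comparison is shown above. For large n, the divide-and-conquer algorithm (sort by x, recurse on halves, check the dividing strip) achieves O(n log n).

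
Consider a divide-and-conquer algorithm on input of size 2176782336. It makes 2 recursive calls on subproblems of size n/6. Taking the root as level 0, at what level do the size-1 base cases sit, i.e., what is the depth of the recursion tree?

For divide and conquer with division factor 6:

Problem sizes at each level:
Level 0: 2176782336
Level 1: 362797056
Level 2: 60466176
Level 3: 10077696
Level 4: 1679616
Level 5: 279936
Level 6: 46656
Level 7: 7776
Level 8: 1296
Level 9: 216
Level 10: 36
Level 11: 6
Level 12: 1

The root is level 0 and the size-1 base case is level 12 (the tree spans levels 0 through 12, i.e. 13 levels counting the root), so the depth is the number of divisions: log_6(2176782336) = 12

The recursion tree depth is log_6(2176782336) = 12. At each level, the problem size is divided by 6, so it takes 12 divisions to reduce to a base case of size 1. The algorithm makes 2 recursive calls at each level.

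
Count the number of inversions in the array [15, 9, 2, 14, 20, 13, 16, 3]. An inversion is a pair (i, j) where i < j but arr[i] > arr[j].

Finding inversions in [15, 9, 2, 14, 20, 13, 16, 3]:

(0, 1): arr[0]=15 > arr[1]=9
(0, 2): arr[0]=15 > arr[2]=2
(0, 3): arr[0]=15 > arr[3]=14
(0, 5): arr[0]=15 > arr[5]=13
(0, 7): arr[0]=15 > arr[7]=3
(1, 2): arr[1]=9 > arr[2]=2
(1, 7): arr[1]=9 > arr[7]=3
(3, 5): arr[3]=14 > arr[5]=13
(3, 7): arr[3]=14 > arr[7]=3
(4, 5): arr[4]=20 > arr[5]=13
(4, 6): arr[4]=20 > arr[6]=16
(4, 7): arr[4]=20 > arr[7]=3
(5, 7): arr[5]=13 > arr[7]=3
(6, 7): arr[6]=16 > arr[7]=3

Total inversions: 14

The array has 14 inversion(s): (0,1), (0,2), (0,3), (0,5), (0,7), (1,2), (1,7), (3,5), (3,7), (4,5), (4,6), (4,7), (5,7), (6,7). Each pair (i,j) satisfies i < j and arr[i] > arr[j].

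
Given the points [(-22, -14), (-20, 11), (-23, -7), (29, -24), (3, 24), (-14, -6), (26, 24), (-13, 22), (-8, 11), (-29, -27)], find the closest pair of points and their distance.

Computing all pairwise distances among 10 points:

d((-22, -14), (-20, 11)) = 25.0799
d((-22, -14), (-23, -7)) = 7.0711 <-- minimum
d((-22, -14), (29, -24)) = 51.9711
d((-22, -14), (3, 24)) = 45.4863
d((-22, -14), (-14, -6)) = 11.3137
d((-22, -14), (26, 24)) = 61.2209
d((-22, -14), (-13, 22)) = 37.108
d((-22, -14), (-8, 11)) = 28.6531
d((-22, -14), (-29, -27)) = 14.7648
d((-20, 11), (-23, -7)) = 18.2483
d((-20, 11), (29, -24)) = 60.2163
d((-20, 11), (3, 24)) = 26.4197
d((-20, 11), (-14, -6)) = 18.0278
d((-20, 11), (26, 24)) = 47.8017
d((-20, 11), (-13, 22)) = 13.0384
d((-20, 11), (-8, 11)) = 12.0
d((-20, 11), (-29, -27)) = 39.0512
d((-23, -7), (29, -24)) = 54.7083
d((-23, -7), (3, 24)) = 40.4599
d((-23, -7), (-14, -6)) = 9.0554
d((-23, -7), (26, 24)) = 57.9828
d((-23, -7), (-13, 22)) = 30.6757
d((-23, -7), (-8, 11)) = 23.4307
d((-23, -7), (-29, -27)) = 20.8806
d((29, -24), (3, 24)) = 54.5894
d((29, -24), (-14, -6)) = 46.6154
d((29, -24), (26, 24)) = 48.0937
d((29, -24), (-13, 22)) = 62.2896
d((29, -24), (-8, 11)) = 50.9313
d((29, -24), (-29, -27)) = 58.0775
d((3, 24), (-14, -6)) = 34.4819
d((3, 24), (26, 24)) = 23.0
d((3, 24), (-13, 22)) = 16.1245
d((3, 24), (-8, 11)) = 17.0294
d((3, 24), (-29, -27)) = 60.208
d((-14, -6), (26, 24)) = 50.0
d((-14, -6), (-13, 22)) = 28.0179
d((-14, -6), (-8, 11)) = 18.0278
d((-14, -6), (-29, -27)) = 25.807
d((26, 24), (-13, 22)) = 39.0512
d((26, 24), (-8, 11)) = 36.4005
d((26, 24), (-29, -27)) = 75.0067
d((-13, 22), (-8, 11)) = 12.083
d((-13, 22), (-29, -27)) = 51.5461
d((-8, 11), (-29, -27)) = 43.4166

Closest pair: (-22, -14) and (-23, -7) with distance 7.0711

The closest pair is (-22, -14) and (-23, -7) with Euclidean distance 7.0711. For 10 points, brute-force pairwise comparison is shown above. For large n, the divide-and-conquer algorithm (sort by x, recurse on halves, check the dividing strip) achieves O(n log n).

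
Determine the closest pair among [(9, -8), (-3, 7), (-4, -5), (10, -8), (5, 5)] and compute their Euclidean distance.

Computing all pairwise distances among 5 points:

d((9, -8), (-3, 7)) = 19.2094
d((9, -8), (-4, -5)) = 13.3417
d((9, -8), (10, -8)) = 1.0 <-- minimum
d((9, -8), (5, 5)) = 13.6015
d((-3, 7), (-4, -5)) = 12.0416
d((-3, 7), (10, -8)) = 19.8494
d((-3, 7), (5, 5)) = 8.2462
d((-4, -5), (10, -8)) = 14.3178
d((-4, -5), (5, 5)) = 13.4536
d((10, -8), (5, 5)) = 13.9284

Closest pair: (9, -8) and (10, -8) with distance 1.0

The closest pair is (9, -8) and (10, -8) with Euclidean distance 1.0. For 5 points, brute-force pairwise comparison is shown above. For large n, the divide-and-conquer algorithm (sort by x, recurse on halves, check the dividing strip) achieves O(n log n).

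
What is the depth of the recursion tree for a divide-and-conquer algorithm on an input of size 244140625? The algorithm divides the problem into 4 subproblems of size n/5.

For divide and conquer with division factor 5:

Problem sizes at each level:
Level 0: 244140625
Level 1: 48828125
Level 2: 9765625
Level 3: 1953125
Level 4: 390625
Level 5: 78125
Level 6: 15625
Level 7: 3125
Level 8: 625
Level 9: 125
Level 10: 25
Level 11: 5
Level 12: 1

The root is level 0 and the size-1 base case is level 12 (the tree spans levels 0 through 12, i.e. 13 levels counting the root), so the depth is the number of divisions: log_5(244140625) = 12

The recursion tree depth is log_5(244140625) = 12. At each level, the problem size is divided by 5, so it takes 12 divisions to reduce to a base case of size 1. The algorithm makes 4 recursive calls at each level.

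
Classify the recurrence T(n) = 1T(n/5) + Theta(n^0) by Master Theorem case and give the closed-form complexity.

Master Theorem for T(n) = 1T(n/5) + O(n^0):

a = 1, b = 5, c = 0
log_b(a) = log_5(1) = 0.0000

Case 2: c = 0 = log_5(1) = 0.0000
T(n) = O(n^0 log n) = O(log n)

For T(n) = 1T(n/5) + O(n^0): log_5(1) = 0.0000. This is Case 2 of the Master Theorem (c = log_b(a), equal work at all levels), giving O(log n).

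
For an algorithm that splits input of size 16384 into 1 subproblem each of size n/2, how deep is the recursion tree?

For divide and conquer with division factor 2:

Problem sizes at each level:
Level 0: 16384
Level 1: 8192
Level 2: 4096
Level 3: 2048
Level 4: 1024
Level 5: 512
Level 6: 256
Level 7: 128
Level 8: 64
Level 9: 32
Level 10: 16
Level 11: 8
Level 12: 4
Level 13: 2
Level 14: 1

The root is level 0 and the size-1 base case is level 14 (the tree spans levels 0 through 14, i.e. 15 levels counting the root), so the depth is the number of divisions: log_2(16384) = 14

The recursion tree depth is log_2(16384) = 14. At each level, the problem size is divided by 2, so it takes 14 divisions to reduce to a base case of size 1. The algorithm makes 1 recursive call at each level.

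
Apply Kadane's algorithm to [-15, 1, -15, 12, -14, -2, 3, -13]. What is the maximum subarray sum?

Using Kadane's algorithm on [-15, 1, -15, 12, -14, -2, 3, -13]:

Scanning through the array:
Position 1 (value 1): max_ending_here = 1, max_so_far = 1
Position 2 (value -15): max_ending_here = -14, max_so_far = 1
Position 3 (value 12): max_ending_here = 12, max_so_far = 12
Position 4 (value -14): max_ending_here = -2, max_so_far = 12
Position 5 (value -2): max_ending_here = -2, max_so_far = 12
Position 6 (value 3): max_ending_here = 3, max_so_far = 12
Position 7 (value -13): max_ending_here = -10, max_so_far = 12

Maximum subarray: [12]
Maximum sum: 12

The maximum subarray is [12] with sum 12. This subarray runs from index 3 to index 3.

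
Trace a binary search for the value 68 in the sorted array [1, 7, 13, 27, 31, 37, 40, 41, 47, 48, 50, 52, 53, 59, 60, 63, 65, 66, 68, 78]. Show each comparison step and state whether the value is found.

Binary search for 68 in [1, 7, 13, 27, 31, 37, 40, 41, 47, 48, 50, 52, 53, 59, 60, 63, 65, 66, 68, 78]:

lo=0, hi=19, mid=9, arr[mid]=48 -> 48 < 68, search right half
lo=10, hi=19, mid=14, arr[mid]=60 -> 60 < 68, search right half
lo=15, hi=19, mid=17, arr[mid]=66 -> 66 < 68, search right half
lo=18, hi=19, mid=18, arr[mid]=68 -> Found target at index 18!

Binary search finds 68 at index 18 after 4 comparisons. The search repeatedly halves the search space by comparing with the middle element.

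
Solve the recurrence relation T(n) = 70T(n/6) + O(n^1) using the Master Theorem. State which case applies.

Master Theorem for T(n) = 70T(n/6) + O(n^1):

a = 70, b = 6, c = 1
log_b(a) = log_6(70) = 2.3711

Case 1: c = 1 < log_6(70) = 2.3711
T(n) = O(n^(log_6 70))

For T(n) = 70T(n/6) + O(n^1): log_6(70) = 2.3711. This is Case 1 of the Master Theorem (c < log_b(a), work dominated by leaves), giving O(n^(log_6 70)).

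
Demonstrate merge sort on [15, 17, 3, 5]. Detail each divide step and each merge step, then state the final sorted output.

Merge sort trace:

Split: [15, 17, 3, 5] -> [15, 17] and [3, 5]
  Split: [15, 17] -> [15] and [17]
  Merge: [15] + [17] -> [15, 17]
  Split: [3, 5] -> [3] and [5]
  Merge: [3] + [5] -> [3, 5]
Merge: [15, 17] + [3, 5] -> [3, 5, 15, 17]

Final sorted array: [3, 5, 15, 17]

The merge sort proceeds by recursively splitting the array and merging sorted halves.
After all merges, the sorted array is [3, 5, 15, 17].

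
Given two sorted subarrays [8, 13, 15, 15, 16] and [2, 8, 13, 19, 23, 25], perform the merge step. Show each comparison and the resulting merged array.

Merging process:

Compare 8 vs 2: take 2 from right. Merged: [2]
Compare 8 vs 8: take 8 from left. Merged: [2, 8]
Compare 13 vs 8: take 8 from right. Merged: [2, 8, 8]
Compare 13 vs 13: take 13 from left. Merged: [2, 8, 8, 13]
Compare 15 vs 13: take 13 from right. Merged: [2, 8, 8, 13, 13]
Compare 15 vs 19: take 15 from left. Merged: [2, 8, 8, 13, 13, 15]
Compare 15 vs 19: take 15 from left. Merged: [2, 8, 8, 13, 13, 15, 15]
Compare 16 vs 19: take 16 from left. Merged: [2, 8, 8, 13, 13, 15, 15, 16]
Append remaining from right: [19, 23, 25]. Merged: [2, 8, 8, 13, 13, 15, 15, 16, 19, 23, 25]

Final merged array: [2, 8, 8, 13, 13, 15, 15, 16, 19, 23, 25]
Total comparisons: 8

The merged array is [2, 8, 8, 13, 13, 15, 15, 16, 19, 23, 25], requiring 8 comparisons. The merge step runs in O(n) time where n is the total number of elements.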